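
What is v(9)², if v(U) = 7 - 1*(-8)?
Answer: 225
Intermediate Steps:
v(U) = 15 (v(U) = 7 + 8 = 15)
v(9)² = 15² = 225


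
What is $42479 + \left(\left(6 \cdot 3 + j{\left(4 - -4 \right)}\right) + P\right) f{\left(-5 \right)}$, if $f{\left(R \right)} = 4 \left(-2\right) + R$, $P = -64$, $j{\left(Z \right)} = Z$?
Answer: $42973$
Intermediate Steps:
$f{\left(R \right)} = -8 + R$
$42479 + \left(\left(6 \cdot 3 + j{\left(4 - -4 \right)}\right) + P\right) f{\left(-5 \right)} = 42479 + \left(\left(6 \cdot 3 + \left(4 - -4\right)\right) - 64\right) \left(-8 - 5\right) = 42479 + \left(\left(18 + \left(4 + 4\right)\right) - 64\right) \left(-13\right) = 42479 + \left(\left(18 + 8\right) - 64\right) \left(-13\right) = 42479 + \left(26 - 64\right) \left(-13\right) = 42479 - -494 = 42479 + 494 = 42973$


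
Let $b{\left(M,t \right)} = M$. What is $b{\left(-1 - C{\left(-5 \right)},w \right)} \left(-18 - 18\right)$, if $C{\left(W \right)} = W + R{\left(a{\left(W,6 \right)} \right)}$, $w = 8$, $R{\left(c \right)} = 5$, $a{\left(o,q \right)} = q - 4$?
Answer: $36$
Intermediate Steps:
$a{\left(o,q \right)} = -4 + q$ ($a{\left(o,q \right)} = q - 4 = -4 + q$)
$C{\left(W \right)} = 5 + W$ ($C{\left(W \right)} = W + 5 = 5 + W$)
$b{\left(-1 - C{\left(-5 \right)},w \right)} \left(-18 - 18\right) = \left(-1 - \left(5 - 5\right)\right) \left(-18 - 18\right) = \left(-1 - 0\right) \left(-36\right) = \left(-1 + 0\right) \left(-36\right) = \left(-1\right) \left(-36\right) = 36$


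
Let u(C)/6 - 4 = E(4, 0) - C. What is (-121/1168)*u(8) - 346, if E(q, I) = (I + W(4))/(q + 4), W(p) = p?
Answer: -401587/1168 ≈ -343.82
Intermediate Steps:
E(q, I) = (4 + I)/(4 + q) (E(q, I) = (I + 4)/(q + 4) = (4 + I)/(4 + q))
u(C) = 27 - 6*C (u(C) = 24 + 6*((4 + 0)/(4 + 4) - C) = 24 + 6*(4/8 - C) = 24 + 6*((⅛)*4 - C) = 24 + 6*(½ - C) = 24 + (3 - 6*C) = 27 - 6*C)
(-121/1168)*u(8) - 346 = (-121/1168)*(27 - 6*8) - 346 = (-121*1/1168)*(27 - 48) - 346 = -121/1168*(-21) - 346 = 2541/1168 - 346 = -401587/1168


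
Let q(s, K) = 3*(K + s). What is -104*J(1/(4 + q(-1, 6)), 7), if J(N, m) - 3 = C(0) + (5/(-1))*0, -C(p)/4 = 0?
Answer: -312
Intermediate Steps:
C(p) = 0 (C(p) = -4*0 = 0)
q(s, K) = 3*K + 3*s
J(N, m) = 3 (J(N, m) = 3 + (0 + (5/(-1))*0) = 3 + (0 + (5*(-1))*0) = 3 + (0 - 5*0) = 3 + (0 + 0) = 3 + 0 = 3)
-104*J(1/(4 + q(-1, 6)), 7) = -104*3 = -312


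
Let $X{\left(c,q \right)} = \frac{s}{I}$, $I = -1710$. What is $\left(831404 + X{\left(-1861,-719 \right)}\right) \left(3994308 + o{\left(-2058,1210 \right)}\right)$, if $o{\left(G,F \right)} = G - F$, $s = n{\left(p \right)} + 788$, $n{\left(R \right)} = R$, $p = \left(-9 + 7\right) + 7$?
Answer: $\frac{567406175557888}{171} \approx 3.3182 \cdot 10^{12}$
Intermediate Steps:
$p = 5$ ($p = -2 + 7 = 5$)
$s = 793$ ($s = 5 + 788 = 793$)
$X{\left(c,q \right)} = - \frac{793}{1710}$ ($X{\left(c,q \right)} = \frac{793}{-1710} = 793 \left(- \frac{1}{1710}\right) = - \frac{793}{1710}$)
$\left(831404 + X{\left(-1861,-719 \right)}\right) \left(3994308 + o{\left(-2058,1210 \right)}\right) = \left(831404 - \frac{793}{1710}\right) \left(3994308 - 3268\right) = \frac{1421700047 \left(3994308 - 3268\right)}{1710} = \frac{1421700047}{1710} \cdot 3991040 = \frac{567406175557888}{171}$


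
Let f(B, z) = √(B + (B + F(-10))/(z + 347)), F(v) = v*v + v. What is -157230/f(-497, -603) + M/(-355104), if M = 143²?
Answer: -20449/355104 + 167712*I*√5073/1691 ≈ -0.057586 + 7064.0*I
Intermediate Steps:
M = 20449
F(v) = v + v² (F(v) = v² + v = v + v²)
f(B, z) = √(B + (90 + B)/(347 + z)) (f(B, z) = √(B + (B - 10*(1 - 10))/(z + 347)) = √(B + (B - 10*(-9))/(347 + z)) = √(B + (B + 90)/(347 + z)) = √(B + (90 + B)/(347 + z)))
-157230/f(-497, -603) + M/(-355104) = -157230*(-16*I)/√(90 - 497 - 497*(347 - 603)) + 20449/(-355104) = -157230*(-16*I)/√(90 - 497 - 497*(-256)) + 20449*(-1/355104) = -157230*(-16*I/√(90 - 497 + 127232)) - 20449/355104 = -157230*(-16*I*√5073/25365) - 20449/355104 = -(-167712)*I*√5073/1691 - 20449/355104 = 167712*I*√5073/1691 - 20449/355104 = -20449/355104 + 167712*I*√5073/1691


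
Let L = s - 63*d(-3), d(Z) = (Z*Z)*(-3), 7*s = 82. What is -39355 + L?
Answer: -263496/7 ≈ -37642.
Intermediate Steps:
s = 82/7 (s = (1/7)*82 = 82/7 ≈ 11.714)
d(Z) = -3*Z**2 (d(Z) = Z**2*(-3) = -3*Z**2)
L = 11989/7 (L = 82/7 - (-189)*(-3)**2 = 82/7 - (-189)*9 = 82/7 - 63*(-27) = 82/7 + 1701 = 11989/7 ≈ 1712.7)
-39355 + L = -39355 + 11989/7 = -263496/7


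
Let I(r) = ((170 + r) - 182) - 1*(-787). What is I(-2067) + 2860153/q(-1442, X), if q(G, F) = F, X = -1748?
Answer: -5118569/1748 ≈ -2928.2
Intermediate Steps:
I(r) = 775 + r (I(r) = (-12 + r) + 787 = 775 + r)
I(-2067) + 2860153/q(-1442, X) = (775 - 2067) + 2860153/(-1748) = -1292 + 2860153*(-1/1748) = -1292 - 2860153/1748 = -5118569/1748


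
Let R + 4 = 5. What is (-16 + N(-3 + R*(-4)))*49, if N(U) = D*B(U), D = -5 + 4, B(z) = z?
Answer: -441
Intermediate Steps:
R = 1 (R = -4 + 5 = 1)
D = -1
N(U) = -U
(-16 + N(-3 + R*(-4)))*49 = (-16 - (-3 + 1*(-4)))*49 = (-16 - (-3 - 4))*49 = (-16 - 1*(-7))*49 = (-16 + 7)*49 = -9*49 = -441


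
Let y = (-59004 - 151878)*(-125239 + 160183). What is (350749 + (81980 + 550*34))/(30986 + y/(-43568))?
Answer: 15964171/7077158 ≈ 2.2557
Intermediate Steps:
y = -7369060608 (y = -210882*34944 = -7369060608)
(350749 + (81980 + 550*34))/(30986 + y/(-43568)) = (350749 + (81980 + 550*34))/(30986 - 7369060608/(-43568)) = (350749 + (81980 + 18700))/(30986 - 7369060608*(-1/43568)) = (350749 + 100680)/(30986 + 65795184/389) = 451429/(77848738/389) = 451429*(389/77848738) = 15964171/7077158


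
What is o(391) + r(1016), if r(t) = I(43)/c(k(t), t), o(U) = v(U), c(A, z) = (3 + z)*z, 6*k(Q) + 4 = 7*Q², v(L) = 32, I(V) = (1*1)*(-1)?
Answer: 33129727/1035304 ≈ 32.000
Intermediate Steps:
I(V) = -1 (I(V) = 1*(-1) = -1)
k(Q) = -⅔ + 7*Q²/6 (k(Q) = -⅔ + (7*Q²)/6 = -⅔ + 7*Q²/6)
c(A, z) = z*(3 + z)
o(U) = 32
r(t) = -1/(t*(3 + t))
o(391) + r(1016) = 32 - 1/(1016*(3 + 1016)) = 32 - 1*1/1016/1019 = 32 - 1*1/1016*1/1019 = 32 - 1/1035304 = 33129727/1035304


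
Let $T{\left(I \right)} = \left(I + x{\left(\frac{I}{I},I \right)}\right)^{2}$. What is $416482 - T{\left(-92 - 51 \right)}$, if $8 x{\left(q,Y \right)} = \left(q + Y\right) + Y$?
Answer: $\frac{24612807}{64} \approx 3.8458 \cdot 10^{5}$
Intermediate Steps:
$x{\left(q,Y \right)} = \frac{Y}{4} + \frac{q}{8}$ ($x{\left(q,Y \right)} = \frac{\left(q + Y\right) + Y}{8} = \frac{\left(Y + q\right) + Y}{8} = \frac{q + 2 Y}{8} = \frac{Y}{4} + \frac{q}{8}$)
$T{\left(I \right)} = \left(\frac{1}{8} + \frac{5 I}{4}\right)^{2}$ ($T{\left(I \right)} = \left(I + \left(\frac{I}{4} + \frac{I \frac{1}{I}}{8}\right)\right)^{2} = \left(I + \left(\frac{I}{4} + \frac{1}{8} \cdot 1\right)\right)^{2} = \left(I + \left(\frac{I}{4} + \frac{1}{8}\right)\right)^{2} = \left(I + \left(\frac{1}{8} + \frac{I}{4}\right)\right)^{2} = \left(\frac{1}{8} + \frac{5 I}{4}\right)^{2}$)
$416482 - T{\left(-92 - 51 \right)} = 416482 - \frac{\left(1 + 10 \left(-92 - 51\right)\right)^{2}}{64} = 416482 - \frac{\left(1 + 10 \left(-143\right)\right)^{2}}{64} = 416482 - \frac{\left(1 - 1430\right)^{2}}{64} = 416482 - \frac{\left(-1429\right)^{2}}{64} = 416482 - \frac{1}{64} \cdot 2042041 = 416482 - \frac{2042041}{64} = \frac{24612807}{64}$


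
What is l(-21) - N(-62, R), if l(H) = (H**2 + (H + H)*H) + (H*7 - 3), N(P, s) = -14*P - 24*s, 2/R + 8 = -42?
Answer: 7601/25 ≈ 304.04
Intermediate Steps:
R = -1/25 (R = 2/(-8 - 42) = 2/(-50) = 2*(-1/50) = -1/25 ≈ -0.040000)
N(P, s) = -24*s - 14*P
l(H) = -3 + 3*H**2 + 7*H (l(H) = (H**2 + (2*H)*H) + (7*H - 3) = (H**2 + 2*H**2) + (-3 + 7*H) = 3*H**2 + (-3 + 7*H) = -3 + 3*H**2 + 7*H)
l(-21) - N(-62, R) = (-3 + 3*(-21)**2 + 7*(-21)) - (-24*(-1/25) - 14*(-62)) = (-3 + 3*441 - 147) - (24/25 + 868) = (-3 + 1323 - 147) - 1*21724/25 = 1173 - 21724/25 = 7601/25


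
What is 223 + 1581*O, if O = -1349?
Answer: -2132546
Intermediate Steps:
223 + 1581*O = 223 + 1581*(-1349) = 223 - 2132769 = -2132546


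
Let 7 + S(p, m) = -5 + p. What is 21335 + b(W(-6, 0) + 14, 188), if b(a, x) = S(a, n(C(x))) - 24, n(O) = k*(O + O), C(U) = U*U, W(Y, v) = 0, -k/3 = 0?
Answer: 21313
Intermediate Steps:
k = 0 (k = -3*0 = 0)
C(U) = U²
n(O) = 0 (n(O) = 0*(O + O) = 0*(2*O) = 0)
S(p, m) = -12 + p (S(p, m) = -7 + (-5 + p) = -12 + p)
b(a, x) = -36 + a (b(a, x) = (-12 + a) - 24 = -36 + a)
21335 + b(W(-6, 0) + 14, 188) = 21335 + (-36 + (0 + 14)) = 21335 + (-36 + 14) = 21335 - 22 = 21313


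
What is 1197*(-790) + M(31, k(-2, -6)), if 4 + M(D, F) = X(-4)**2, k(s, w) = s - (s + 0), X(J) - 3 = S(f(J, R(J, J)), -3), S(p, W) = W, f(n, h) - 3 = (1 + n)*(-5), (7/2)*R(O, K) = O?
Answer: -945634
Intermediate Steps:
R(O, K) = 2*O/7
f(n, h) = -2 - 5*n (f(n, h) = 3 + (1 + n)*(-5) = 3 + (-5 - 5*n) = -2 - 5*n)
X(J) = 0 (X(J) = 3 - 3 = 0)
k(s, w) = 0 (k(s, w) = s - s = 0)
M(D, F) = -4 (M(D, F) = -4 + 0**2 = -4 + 0 = -4)
1197*(-790) + M(31, k(-2, -6)) = 1197*(-790) - 4 = -945630 - 4 = -945634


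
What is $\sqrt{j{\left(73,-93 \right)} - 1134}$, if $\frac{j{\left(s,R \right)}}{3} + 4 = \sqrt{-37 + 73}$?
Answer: $2 i \sqrt{282} \approx 33.586 i$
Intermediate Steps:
$j{\left(s,R \right)} = 6$ ($j{\left(s,R \right)} = -12 + 3 \sqrt{-37 + 73} = -12 + 3 \sqrt{36} = -12 + 3 \cdot 6 = -12 + 18 = 6$)
$\sqrt{j{\left(73,-93 \right)} - 1134} = \sqrt{6 - 1134} = \sqrt{-1128} = 2 i \sqrt{282}$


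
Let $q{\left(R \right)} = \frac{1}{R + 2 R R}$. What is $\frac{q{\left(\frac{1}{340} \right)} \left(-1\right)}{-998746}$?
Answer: $\frac{28900}{85392783} \approx 0.00033844$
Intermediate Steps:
$q{\left(R \right)} = \frac{1}{R + 2 R^{2}}$
$\frac{q{\left(\frac{1}{340} \right)} \left(-1\right)}{-998746} = \frac{\frac{1}{\frac{1}{340} \left(1 + \frac{2}{340}\right)} \left(-1\right)}{-998746} = \frac{\frac{1}{\frac{1}{340}}}{1 + 2 \cdot \frac{1}{340}} \left(-1\right) \left(- \frac{1}{998746}\right) = \frac{340}{1 + \frac{1}{170}} \left(-1\right) \left(- \frac{1}{998746}\right) = \frac{340}{\frac{171}{170}} \left(-1\right) \left(- \frac{1}{998746}\right) = 340 \cdot \frac{170}{171} \left(-1\right) \left(- \frac{1}{998746}\right) = \frac{57800}{171} \left(-1\right) \left(- \frac{1}{998746}\right) = \left(- \frac{57800}{171}\right) \left(- \frac{1}{998746}\right) = \frac{28900}{85392783}$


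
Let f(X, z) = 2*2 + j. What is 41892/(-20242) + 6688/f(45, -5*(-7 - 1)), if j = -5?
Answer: -67710194/10121 ≈ -6690.1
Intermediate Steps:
f(X, z) = -1 (f(X, z) = 2*2 - 5 = 4 - 5 = -1)
41892/(-20242) + 6688/f(45, -5*(-7 - 1)) = 41892/(-20242) + 6688/(-1) = 41892*(-1/20242) + 6688*(-1) = -20946/10121 - 6688 = -67710194/10121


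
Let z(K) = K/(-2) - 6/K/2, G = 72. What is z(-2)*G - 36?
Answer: 144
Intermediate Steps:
z(K) = -3/K - K/2 (z(K) = K*(-½) - 6/K*(½) = -K/2 - 3/K = -3/K - K/2)
z(-2)*G - 36 = (-3/(-2) - ½*(-2))*72 - 36 = (-3*(-½) + 1)*72 - 36 = (3/2 + 1)*72 - 36 = (5/2)*72 - 36 = 180 - 36 = 144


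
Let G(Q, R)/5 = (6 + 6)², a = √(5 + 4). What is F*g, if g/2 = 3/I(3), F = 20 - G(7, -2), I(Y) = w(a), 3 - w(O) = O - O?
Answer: -1400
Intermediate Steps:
a = 3 (a = √9 = 3)
w(O) = 3 (w(O) = 3 - (O - O) = 3 - 1*0 = 3 + 0 = 3)
I(Y) = 3
G(Q, R) = 720 (G(Q, R) = 5*(6 + 6)² = 5*12² = 5*144 = 720)
F = -700 (F = 20 - 1*720 = 20 - 720 = -700)
g = 2 (g = 2*(3/3) = 2*(3*(⅓)) = 2*1 = 2)
F*g = -700*2 = -1400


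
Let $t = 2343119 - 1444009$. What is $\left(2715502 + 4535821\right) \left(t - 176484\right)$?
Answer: $5239994534198$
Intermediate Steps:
$t = 899110$ ($t = 2343119 - 1444009 = 899110$)
$\left(2715502 + 4535821\right) \left(t - 176484\right) = \left(2715502 + 4535821\right) \left(899110 - 176484\right) = 7251323 \cdot 722626 = 5239994534198$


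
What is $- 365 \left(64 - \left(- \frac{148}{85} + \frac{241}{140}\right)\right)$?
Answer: $- \frac{11122791}{476} \approx -23367.0$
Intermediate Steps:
$- 365 \left(64 - \left(- \frac{148}{85} + \frac{241}{140}\right)\right) = - 365 \left(64 - - \frac{47}{2380}\right) = - 365 \left(64 + \left(\frac{148}{85} - \frac{241}{140}\right)\right) = - 365 \left(64 + \frac{47}{2380}\right) = \left(-365\right) \frac{152367}{2380} = - \frac{11122791}{476}$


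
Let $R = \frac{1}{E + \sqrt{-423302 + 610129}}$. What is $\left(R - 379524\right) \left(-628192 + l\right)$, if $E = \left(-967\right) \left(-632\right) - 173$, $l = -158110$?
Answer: $\frac{55698000589586366126115}{186642688007} + \frac{393151 \sqrt{186827}}{186642688007} \approx 2.9842 \cdot 10^{11}$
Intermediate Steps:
$E = 610971$ ($E = 611144 - 173 = 610971$)
$R = \frac{1}{610971 + \sqrt{186827}}$ ($R = \frac{1}{610971 + \sqrt{-423302 + 610129}} = \frac{1}{610971 + \sqrt{186827}} \approx 1.6356 \cdot 10^{-6}$)
$\left(R - 379524\right) \left(-628192 + l\right) = \left(\left(\frac{610971}{373285376014} - \frac{\sqrt{186827}}{373285376014}\right) - 379524\right) \left(-628192 - 158110\right) = \left(- \frac{141670759045726365}{373285376014} - \frac{\sqrt{186827}}{373285376014}\right) \left(-786302\right) = \frac{55698000589586366126115}{186642688007} + \frac{393151 \sqrt{186827}}{186642688007}$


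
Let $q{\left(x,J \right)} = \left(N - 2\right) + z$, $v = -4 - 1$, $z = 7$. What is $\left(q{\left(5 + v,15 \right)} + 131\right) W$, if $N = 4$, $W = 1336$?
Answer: $187040$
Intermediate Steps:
$v = -5$ ($v = -4 - 1 = -5$)
$q{\left(x,J \right)} = 9$ ($q{\left(x,J \right)} = \left(4 - 2\right) + 7 = 2 + 7 = 9$)
$\left(q{\left(5 + v,15 \right)} + 131\right) W = \left(9 + 131\right) 1336 = 140 \cdot 1336 = 187040$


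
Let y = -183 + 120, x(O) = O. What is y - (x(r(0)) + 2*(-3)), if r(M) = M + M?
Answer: -57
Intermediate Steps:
r(M) = 2*M
y = -63
y - (x(r(0)) + 2*(-3)) = -63 - (2*0 + 2*(-3)) = -63 - (0 - 6) = -63 - 1*(-6) = -63 + 6 = -57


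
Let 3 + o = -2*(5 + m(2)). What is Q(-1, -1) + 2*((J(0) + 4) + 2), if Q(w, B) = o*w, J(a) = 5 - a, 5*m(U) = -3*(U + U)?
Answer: 151/5 ≈ 30.200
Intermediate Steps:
m(U) = -6*U/5 (m(U) = (-3*(U + U))/5 = (-6*U)/5 = -6*U/5)
o = -41/5 (o = -3 - 2*(5 - 6/5*2) = -3 - 2*(5 - 12/5) = -3 - 2*13/5 = -3 - 26/5 = -41/5 ≈ -8.2000)
Q(w, B) = -41*w/5
Q(-1, -1) + 2*((J(0) + 4) + 2) = -41/5*(-1) + 2*(((5 - 1*0) + 4) + 2) = 41/5 + 2*(((5 + 0) + 4) + 2) = 41/5 + 2*((5 + 4) + 2) = 41/5 + 2*(9 + 2) = 41/5 + 2*11 = 41/5 + 22 = 151/5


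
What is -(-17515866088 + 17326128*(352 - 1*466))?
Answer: 19491044680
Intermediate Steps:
-(-17515866088 + 17326128*(352 - 1*466)) = -(-17515866088 + 17326128*(352 - 466)) = -42466/(1/(408*(-114) - 412468)) = -42466/(1/(-46512 - 412468)) = -42466/(1/(-458980)) = -42466/(-1/458980) = -42466*(-458980) = 19491044680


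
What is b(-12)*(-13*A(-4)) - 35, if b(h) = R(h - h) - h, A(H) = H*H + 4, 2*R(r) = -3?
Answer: -2765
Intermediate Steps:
R(r) = -3/2 (R(r) = (½)*(-3) = -3/2)
A(H) = 4 + H² (A(H) = H² + 4 = 4 + H²)
b(h) = -3/2 - h
b(-12)*(-13*A(-4)) - 35 = (-3/2 - 1*(-12))*(-13*(4 + (-4)²)) - 35 = (-3/2 + 12)*(-13*(4 + 16)) - 35 = 21*(-13*20)/2 - 35 = (21/2)*(-260) - 35 = -2730 - 35 = -2765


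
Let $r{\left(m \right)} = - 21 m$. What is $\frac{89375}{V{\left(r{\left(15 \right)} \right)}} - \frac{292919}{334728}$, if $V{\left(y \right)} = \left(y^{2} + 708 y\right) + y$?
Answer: $- \frac{245446267}{153863304} \approx -1.5952$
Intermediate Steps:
$V{\left(y \right)} = y^{2} + 709 y$
$\frac{89375}{V{\left(r{\left(15 \right)} \right)}} - \frac{292919}{334728} = \frac{89375}{\left(-21\right) 15 \left(709 - 315\right)} - \frac{292919}{334728} = \frac{89375}{\left(-315\right) \left(709 - 315\right)} - \frac{292919}{334728} = \frac{89375}{\left(-315\right) 394} - \frac{292919}{334728} = \frac{89375}{-124110} - \frac{292919}{334728} = 89375 \left(- \frac{1}{124110}\right) - \frac{292919}{334728} = - \frac{17875}{24822} - \frac{292919}{334728} = - \frac{245446267}{153863304}$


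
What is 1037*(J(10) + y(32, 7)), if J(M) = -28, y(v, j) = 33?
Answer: 5185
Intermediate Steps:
1037*(J(10) + y(32, 7)) = 1037*(-28 + 33) = 1037*5 = 5185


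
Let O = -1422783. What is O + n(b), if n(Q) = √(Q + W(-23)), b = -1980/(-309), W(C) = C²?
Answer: -1422783 + √5680141/103 ≈ -1.4228e+6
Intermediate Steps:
b = 660/103 (b = -1980*(-1/309) = 660/103 ≈ 6.4078)
n(Q) = √(529 + Q) (n(Q) = √(Q + (-23)²) = √(Q + 529) = √(529 + Q))
O + n(b) = -1422783 + √(529 + 660/103) = -1422783 + √(55147/103) = -1422783 + √5680141/103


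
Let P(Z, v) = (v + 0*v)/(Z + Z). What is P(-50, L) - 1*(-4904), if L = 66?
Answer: 245167/50 ≈ 4903.3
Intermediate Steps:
P(Z, v) = v/(2*Z) (P(Z, v) = (v + 0)/((2*Z)) = v*(1/(2*Z)) = v/(2*Z))
P(-50, L) - 1*(-4904) = (½)*66/(-50) - 1*(-4904) = (½)*66*(-1/50) + 4904 = -33/50 + 4904 = 245167/50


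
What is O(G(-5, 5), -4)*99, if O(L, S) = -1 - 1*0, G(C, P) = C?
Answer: -99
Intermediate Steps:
O(L, S) = -1 (O(L, S) = -1 + 0 = -1)
O(G(-5, 5), -4)*99 = -1*99 = -99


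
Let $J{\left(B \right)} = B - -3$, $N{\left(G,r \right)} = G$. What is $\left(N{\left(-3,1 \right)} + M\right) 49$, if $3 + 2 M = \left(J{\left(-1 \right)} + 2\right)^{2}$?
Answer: $\frac{343}{2} \approx 171.5$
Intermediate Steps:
$J{\left(B \right)} = 3 + B$ ($J{\left(B \right)} = B + 3 = 3 + B$)
$M = \frac{13}{2}$ ($M = - \frac{3}{2} + \frac{\left(\left(3 - 1\right) + 2\right)^{2}}{2} = - \frac{3}{2} + \frac{\left(2 + 2\right)^{2}}{2} = - \frac{3}{2} + \frac{4^{2}}{2} = - \frac{3}{2} + \frac{1}{2} \cdot 16 = - \frac{3}{2} + 8 = \frac{13}{2} \approx 6.5$)
$\left(N{\left(-3,1 \right)} + M\right) 49 = \left(-3 + \frac{13}{2}\right) 49 = \frac{7}{2} \cdot 49 = \frac{343}{2}$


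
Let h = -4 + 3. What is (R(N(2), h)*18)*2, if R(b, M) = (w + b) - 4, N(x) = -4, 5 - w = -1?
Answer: -72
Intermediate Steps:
w = 6 (w = 5 - 1*(-1) = 5 + 1 = 6)
h = -1
R(b, M) = 2 + b (R(b, M) = (6 + b) - 4 = 2 + b)
(R(N(2), h)*18)*2 = ((2 - 4)*18)*2 = -2*18*2 = -36*2 = -72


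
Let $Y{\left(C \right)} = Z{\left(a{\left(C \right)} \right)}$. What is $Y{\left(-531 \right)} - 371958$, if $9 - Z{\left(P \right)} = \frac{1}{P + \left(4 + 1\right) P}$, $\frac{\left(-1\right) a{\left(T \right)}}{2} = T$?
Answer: $- \frac{2370059029}{6372} \approx -3.7195 \cdot 10^{5}$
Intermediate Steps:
$a{\left(T \right)} = - 2 T$
$Z{\left(P \right)} = 9 - \frac{1}{6 P}$ ($Z{\left(P \right)} = 9 - \frac{1}{P + \left(4 + 1\right) P} = 9 - \frac{1}{P + 5 P} = 9 - \frac{1}{6 P}$)
$Y{\left(C \right)} = 9 + \frac{1}{12 C}$ ($Y{\left(C \right)} = 9 - \frac{1}{6 \left(- 2 C\right)} = 9 - \frac{\left(- \frac{1}{2}\right) \frac{1}{C}}{6} = 9 + \frac{1}{12 C}$)
$Y{\left(-531 \right)} - 371958 = \left(9 + \frac{1}{12 \left(-531\right)}\right) - 371958 = \left(9 + \frac{1}{12} \left(- \frac{1}{531}\right)\right) - 371958 = \left(9 - \frac{1}{6372}\right) - 371958 = \frac{57347}{6372} - 371958 = - \frac{2370059029}{6372}$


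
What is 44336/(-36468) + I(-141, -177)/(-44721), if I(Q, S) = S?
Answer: -54897095/45302373 ≈ -1.2118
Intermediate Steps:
44336/(-36468) + I(-141, -177)/(-44721) = 44336/(-36468) - 177/(-44721) = 44336*(-1/36468) - 177*(-1/44721) = -11084/9117 + 59/14907 = -54897095/45302373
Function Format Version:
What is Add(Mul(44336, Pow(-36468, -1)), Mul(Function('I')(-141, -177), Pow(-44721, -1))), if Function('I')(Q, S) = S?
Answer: Rational(-54897095, 45302373) ≈ -1.2118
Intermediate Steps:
Add(Mul(44336, Pow(-36468, -1)), Mul(Function('I')(-141, -177), Pow(-44721, -1))) = Add(Mul(44336, Pow(-36468, -1)), Mul(-177, Pow(-44721, -1))) = Add(Mul(44336, Rational(-1, 36468)), Mul(-177, Rational(-1, 44721))) = Add(Rational(-11084, 9117), Rational(59, 14907)) = Rational(-54897095, 45302373)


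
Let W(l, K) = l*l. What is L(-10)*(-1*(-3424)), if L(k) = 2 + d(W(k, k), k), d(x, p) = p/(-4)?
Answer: 15408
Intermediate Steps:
W(l, K) = l²
d(x, p) = -p/4 (d(x, p) = p*(-¼) = -p/4)
L(k) = 2 - k/4
L(-10)*(-1*(-3424)) = (2 - ¼*(-10))*(-1*(-3424)) = (2 + 5/2)*3424 = (9/2)*3424 = 15408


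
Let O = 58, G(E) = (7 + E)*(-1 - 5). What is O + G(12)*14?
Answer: -1538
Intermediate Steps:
G(E) = -42 - 6*E (G(E) = (7 + E)*(-6) = -42 - 6*E)
O + G(12)*14 = 58 + (-42 - 6*12)*14 = 58 + (-42 - 72)*14 = 58 - 114*14 = 58 - 1596 = -1538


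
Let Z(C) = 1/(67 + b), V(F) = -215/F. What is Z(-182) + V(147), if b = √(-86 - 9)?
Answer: (-215*√95 + 14258*I)/(147*(√95 - 67*I)) ≈ -1.448 - 0.0021263*I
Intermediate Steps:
b = I*√95 (b = √(-95) = I*√95 ≈ 9.7468*I)
Z(C) = 1/(67 + I*√95)
Z(-182) + V(147) = (67/4584 - I*√95/4584) - 215/147 = -325237/224616 - I*√95/4584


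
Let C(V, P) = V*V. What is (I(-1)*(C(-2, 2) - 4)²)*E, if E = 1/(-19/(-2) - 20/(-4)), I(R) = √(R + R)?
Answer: 0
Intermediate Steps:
C(V, P) = V²
I(R) = √2*√R (I(R) = √(2*R) = √2*√R)
E = 2/29 (E = 1/(-19*(-½) - 20*(-¼)) = 1/(19/2 + 5) = 1/(29/2) = 2/29 ≈ 0.068966)
(I(-1)*(C(-2, 2) - 4)²)*E = ((√2*√(-1))*((-2)² - 4)²)*(2/29) = ((√2*I)*(4 - 4)²)*(2/29) = ((I*√2)*0²)*(2/29) = ((I*√2)*0)*(2/29) = 0*(2/29) = 0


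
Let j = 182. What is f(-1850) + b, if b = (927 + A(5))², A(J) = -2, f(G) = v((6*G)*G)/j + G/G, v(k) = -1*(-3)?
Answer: 155723935/182 ≈ 8.5563e+5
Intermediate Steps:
v(k) = 3
f(G) = 185/182 (f(G) = 3/182 + G/G = 3*(1/182) + 1 = 3/182 + 1 = 185/182)
b = 855625 (b = (927 - 2)² = 925² = 855625)
f(-1850) + b = 185/182 + 855625 = 155723935/182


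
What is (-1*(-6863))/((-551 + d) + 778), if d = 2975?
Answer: 6863/3202 ≈ 2.1433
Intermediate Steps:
(-1*(-6863))/((-551 + d) + 778) = (-1*(-6863))/((-551 + 2975) + 778) = 6863/(2424 + 778) = 6863/3202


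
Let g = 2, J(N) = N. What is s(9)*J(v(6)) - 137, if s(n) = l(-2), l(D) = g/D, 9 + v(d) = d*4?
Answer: -152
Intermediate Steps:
v(d) = -9 + 4*d (v(d) = -9 + d*4 = -9 + 4*d)
l(D) = 2/D
s(n) = -1 (s(n) = 2/(-2) = 2*(-1/2) = -1)
s(9)*J(v(6)) - 137 = -(-9 + 4*6) - 137 = -(-9 + 24) - 137 = -1*15 - 137 = -15 - 137 = -152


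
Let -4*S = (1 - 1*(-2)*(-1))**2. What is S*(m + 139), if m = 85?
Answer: -56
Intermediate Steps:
S = -1/4 (S = -(1 - 1*(-2)*(-1))**2/4 = -(1 + 2*(-1))**2/4 = -(1 - 2)**2/4 = -1/4*(-1)**2 = -1/4*1 = -1/4 ≈ -0.25000)
S*(m + 139) = -(85 + 139)/4 = -1/4*224 = -56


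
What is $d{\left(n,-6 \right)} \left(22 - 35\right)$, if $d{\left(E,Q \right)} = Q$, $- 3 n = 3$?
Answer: $78$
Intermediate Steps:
$n = -1$ ($n = \left(- \frac{1}{3}\right) 3 = -1$)
$d{\left(n,-6 \right)} \left(22 - 35\right) = - 6 \left(22 - 35\right) = \left(-6\right) \left(-13\right) = 78$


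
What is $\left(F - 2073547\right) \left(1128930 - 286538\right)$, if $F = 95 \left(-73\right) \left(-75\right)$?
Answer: $-1308590265424$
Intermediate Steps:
$F = 520125$ ($F = \left(-6935\right) \left(-75\right) = 520125$)
$\left(F - 2073547\right) \left(1128930 - 286538\right) = \left(520125 - 2073547\right) \left(1128930 - 286538\right) = \left(-1553422\right) 842392 = -1308590265424$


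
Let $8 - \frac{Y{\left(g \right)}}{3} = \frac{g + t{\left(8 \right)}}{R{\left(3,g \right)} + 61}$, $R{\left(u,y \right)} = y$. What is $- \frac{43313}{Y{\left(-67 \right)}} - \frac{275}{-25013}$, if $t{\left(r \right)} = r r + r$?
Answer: $- \frac{2166761563}{1325689} \approx -1634.4$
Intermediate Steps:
$t{\left(r \right)} = r + r^{2}$ ($t{\left(r \right)} = r^{2} + r = r + r^{2}$)
$Y{\left(g \right)} = 24 - \frac{3 \left(72 + g\right)}{61 + g}$ ($Y{\left(g \right)} = 24 - 3 \frac{g + 8 \left(1 + 8\right)}{g + 61} = 24 - 3 \frac{g + 8 \cdot 9}{61 + g} = 24 - 3 \frac{g + 72}{61 + g} = 24 - 3 \frac{72 + g}{61 + g} = 24 - \frac{3 \left(72 + g\right)}{61 + g}$)
$- \frac{43313}{Y{\left(-67 \right)}} - \frac{275}{-25013} = - \frac{43313}{3 \frac{1}{61 - 67} \left(416 + 7 \left(-67\right)\right)} - \frac{275}{-25013} = - \frac{43313}{3 \frac{1}{-6} \left(416 - 469\right)} - - \frac{275}{25013} = - \frac{43313}{3 \left(- \frac{1}{6}\right) \left(-53\right)} + \frac{275}{25013} = - \frac{43313}{\frac{53}{2}} + \frac{275}{25013} = \left(-43313\right) \frac{2}{53} + \frac{275}{25013} = - \frac{86626}{53} + \frac{275}{25013} = - \frac{2166761563}{1325689}$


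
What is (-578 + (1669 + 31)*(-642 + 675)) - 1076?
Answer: 54446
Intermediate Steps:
(-578 + (1669 + 31)*(-642 + 675)) - 1076 = (-578 + 1700*33) - 1076 = (-578 + 56100) - 1076 = 55522 - 1076 = 54446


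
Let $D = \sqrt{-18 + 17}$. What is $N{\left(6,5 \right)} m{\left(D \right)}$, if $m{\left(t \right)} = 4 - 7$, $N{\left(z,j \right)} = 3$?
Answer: $-9$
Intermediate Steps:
$D = i$ ($D = \sqrt{-1} = i \approx 1.0 i$)
$m{\left(t \right)} = -3$
$N{\left(6,5 \right)} m{\left(D \right)} = 3 \left(-3\right) = -9$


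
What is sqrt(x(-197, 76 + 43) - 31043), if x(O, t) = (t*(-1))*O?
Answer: 20*I*sqrt(19) ≈ 87.178*I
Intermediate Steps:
x(O, t) = -O*t (x(O, t) = (-t)*O = -O*t)
sqrt(x(-197, 76 + 43) - 31043) = sqrt(-1*(-197)*(76 + 43) - 31043) = sqrt(-1*(-197)*119 - 31043) = sqrt(23443 - 31043) = sqrt(-7600) = 20*I*sqrt(19)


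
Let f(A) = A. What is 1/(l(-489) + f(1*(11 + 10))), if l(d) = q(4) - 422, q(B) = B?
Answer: -1/397 ≈ -0.0025189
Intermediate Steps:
l(d) = -418 (l(d) = 4 - 422 = -418)
1/(l(-489) + f(1*(11 + 10))) = 1/(-418 + 1*(11 + 10)) = 1/(-418 + 1*21) = 1/(-418 + 21) = 1/(-397) = -1/397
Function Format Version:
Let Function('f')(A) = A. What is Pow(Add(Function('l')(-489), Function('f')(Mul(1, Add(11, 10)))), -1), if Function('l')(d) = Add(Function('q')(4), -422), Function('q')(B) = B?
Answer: Rational(-1, 397) ≈ -0.0025189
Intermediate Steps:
Function('l')(d) = -418 (Function('l')(d) = Add(4, -422) = -418)
Pow(Add(Function('l')(-489), Function('f')(Mul(1, Add(11, 10)))), -1) = Pow(Add(-418, Mul(1, Add(11, 10))), -1) = Pow(Add(-418, Mul(1, 21)), -1) = Pow(Add(-418, 21), -1) = Pow(-397, -1) = Rational(-1, 397)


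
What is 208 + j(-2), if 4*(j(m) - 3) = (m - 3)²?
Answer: 869/4 ≈ 217.25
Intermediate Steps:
j(m) = 3 + (-3 + m)²/4 (j(m) = 3 + (m - 3)²/4 = 3 + (-3 + m)²/4)
208 + j(-2) = 208 + (3 + (-3 - 2)²/4) = 208 + (3 + (¼)*(-5)²) = 208 + (3 + (¼)*25) = 208 + (3 + 25/4) = 208 + 37/4 = 869/4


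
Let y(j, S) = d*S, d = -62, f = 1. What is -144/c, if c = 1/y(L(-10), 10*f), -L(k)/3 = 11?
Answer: 89280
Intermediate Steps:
L(k) = -33 (L(k) = -3*11 = -33)
y(j, S) = -62*S
c = -1/620 (c = 1/(-620) = -1/620 ≈ -0.0016129)
-144/c = -144/(-1/620) = -144*(-620) = 89280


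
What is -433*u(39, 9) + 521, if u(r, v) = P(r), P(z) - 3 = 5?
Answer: -2943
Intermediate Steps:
P(z) = 8 (P(z) = 3 + 5 = 8)
u(r, v) = 8
-433*u(39, 9) + 521 = -433*8 + 521 = -3464 + 521 = -2943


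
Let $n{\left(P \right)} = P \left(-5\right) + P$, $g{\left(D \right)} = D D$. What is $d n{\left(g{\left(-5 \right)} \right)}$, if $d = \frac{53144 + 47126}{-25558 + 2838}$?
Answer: $\frac{250675}{568} \approx 441.33$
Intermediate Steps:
$g{\left(D \right)} = D^{2}$
$d = - \frac{10027}{2272}$ ($d = \frac{100270}{-22720} = 100270 \left(- \frac{1}{22720}\right) = - \frac{10027}{2272} \approx -4.4133$)
$n{\left(P \right)} = - 4 P$ ($n{\left(P \right)} = - 5 P + P = - 4 P$)
$d n{\left(g{\left(-5 \right)} \right)} = - \frac{10027 \left(- 4 \left(-5\right)^{2}\right)}{2272} = - \frac{10027 \left(\left(-4\right) 25\right)}{2272} = \left(- \frac{10027}{2272}\right) \left(-100\right) = \frac{250675}{568}$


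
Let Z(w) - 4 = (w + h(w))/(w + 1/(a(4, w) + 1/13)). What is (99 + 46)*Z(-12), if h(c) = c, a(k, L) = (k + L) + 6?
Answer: 268540/313 ≈ 857.96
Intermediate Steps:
a(k, L) = 6 + L + k (a(k, L) = (L + k) + 6 = 6 + L + k)
Z(w) = 4 + 2*w/(w + 1/(131/13 + w)) (Z(w) = 4 + (w + w)/(w + 1/((6 + w + 4) + 1/13)) = 4 + (2*w)/(w + 1/((10 + w) + 1/13)) = 4 + (2*w)/(w + 1/(131/13 + w)) = 4 + 2*w/(w + 1/(131/13 + w)))
(99 + 46)*Z(-12) = (99 + 46)*(2*(26 + 39*(-12)**2 + 393*(-12))/(13 + 13*(-12)**2 + 131*(-12))) = 145*(2*(26 + 39*144 - 4716)/(13 + 13*144 - 1572)) = 145*(2*(26 + 5616 - 4716)/(13 + 1872 - 1572)) = 145*(2*926/313) = 145*(2*(1/313)*926) = 145*(1852/313) = 268540/313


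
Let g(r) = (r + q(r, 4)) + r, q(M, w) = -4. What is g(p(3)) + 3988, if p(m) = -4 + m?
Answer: 3982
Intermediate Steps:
g(r) = -4 + 2*r (g(r) = (r - 4) + r = (-4 + r) + r = -4 + 2*r)
g(p(3)) + 3988 = (-4 + 2*(-4 + 3)) + 3988 = (-4 + 2*(-1)) + 3988 = (-4 - 2) + 3988 = -6 + 3988 = 3982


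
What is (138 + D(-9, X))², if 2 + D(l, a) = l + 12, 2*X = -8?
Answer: 19321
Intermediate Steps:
X = -4 (X = (½)*(-8) = -4)
D(l, a) = 10 + l (D(l, a) = -2 + (l + 12) = -2 + (12 + l) = 10 + l)
(138 + D(-9, X))² = (138 + (10 - 9))² = (138 + 1)² = 139² = 19321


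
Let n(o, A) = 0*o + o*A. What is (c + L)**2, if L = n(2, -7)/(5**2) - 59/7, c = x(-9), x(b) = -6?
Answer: 6880129/30625 ≈ 224.66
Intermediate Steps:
n(o, A) = A*o (n(o, A) = 0 + A*o = A*o)
c = -6
L = -1573/175 (L = (-7*2)/(5**2) - 59/7 = -14/25 - 59*1/7 = -14*1/25 - 59/7 = -14/25 - 59/7 = -1573/175 ≈ -8.9886)
(c + L)**2 = (-6 - 1573/175)**2 = (-2623/175)**2 = 6880129/30625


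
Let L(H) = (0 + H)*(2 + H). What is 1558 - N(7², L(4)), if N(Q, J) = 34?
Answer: 1524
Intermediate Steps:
L(H) = H*(2 + H)
1558 - N(7², L(4)) = 1558 - 1*34 = 1558 - 34 = 1524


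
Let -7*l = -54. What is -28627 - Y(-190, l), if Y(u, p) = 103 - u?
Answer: -28920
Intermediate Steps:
l = 54/7 (l = -⅐*(-54) = 54/7 ≈ 7.7143)
-28627 - Y(-190, l) = -28627 - (103 - 1*(-190)) = -28627 - (103 + 190) = -28627 - 1*293 = -28627 - 293 = -28920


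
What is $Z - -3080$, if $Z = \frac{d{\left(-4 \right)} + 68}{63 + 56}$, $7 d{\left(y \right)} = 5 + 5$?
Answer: $\frac{2566126}{833} \approx 3080.6$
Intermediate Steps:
$d{\left(y \right)} = \frac{10}{7}$ ($d{\left(y \right)} = \frac{5 + 5}{7} = \frac{1}{7} \cdot 10 = \frac{10}{7}$)
$Z = \frac{486}{833}$ ($Z = \frac{\frac{10}{7} + 68}{63 + 56} = \frac{486}{7 \cdot 119} = \frac{486}{7} \cdot \frac{1}{119} = \frac{486}{833} \approx 0.58343$)
$Z - -3080 = \frac{486}{833} - -3080 = \frac{486}{833} + 3080 = \frac{2566126}{833}$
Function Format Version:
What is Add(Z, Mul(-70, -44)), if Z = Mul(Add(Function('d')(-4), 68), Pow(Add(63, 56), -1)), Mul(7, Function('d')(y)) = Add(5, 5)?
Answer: Rational(2566126, 833) ≈ 3080.6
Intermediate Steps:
Function('d')(y) = Rational(10, 7) (Function('d')(y) = Mul(Rational(1, 7), Add(5, 5)) = Mul(Rational(1, 7), 10) = Rational(10, 7))
Z = Rational(486, 833) (Z = Mul(Add(Rational(10, 7), 68), Pow(Add(63, 56), -1)) = Mul(Rational(486, 7), Pow(119, -1)) = Mul(Rational(486, 7), Rational(1, 119)) = Rational(486, 833) ≈ 0.58343)
Add(Z, Mul(-70, -44)) = Add(Rational(486, 833), Mul(-70, -44)) = Add(Rational(486, 833), 3080) = Rational(2566126, 833)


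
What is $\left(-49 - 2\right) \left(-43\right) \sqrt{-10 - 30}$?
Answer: $4386 i \sqrt{10} \approx 13870.0 i$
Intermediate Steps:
$\left(-49 - 2\right) \left(-43\right) \sqrt{-10 - 30} = \left(-51\right) \left(-43\right) \sqrt{-40} = 2193 \cdot 2 i \sqrt{10} = 4386 i \sqrt{10}$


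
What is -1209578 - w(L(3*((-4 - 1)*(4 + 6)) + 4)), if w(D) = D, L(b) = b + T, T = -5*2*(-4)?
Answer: -1209472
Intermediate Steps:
T = 40 (T = -10*(-4) = 40)
L(b) = 40 + b (L(b) = b + 40 = 40 + b)
-1209578 - w(L(3*((-4 - 1)*(4 + 6)) + 4)) = -1209578 - (40 + (3*((-4 - 1)*(4 + 6)) + 4)) = -1209578 - (40 + (3*(-5*10) + 4)) = -1209578 - (40 + (3*(-50) + 4)) = -1209578 - (40 + (-150 + 4)) = -1209578 - (40 - 146) = -1209578 - 1*(-106) = -1209578 + 106 = -1209472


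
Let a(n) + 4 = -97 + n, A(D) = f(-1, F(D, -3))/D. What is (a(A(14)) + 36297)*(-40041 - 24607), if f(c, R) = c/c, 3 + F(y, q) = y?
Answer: -16380025380/7 ≈ -2.3400e+9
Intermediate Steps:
F(y, q) = -3 + y
f(c, R) = 1
A(D) = 1/D
a(n) = -101 + n (a(n) = -4 + (-97 + n) = -101 + n)
(a(A(14)) + 36297)*(-40041 - 24607) = ((-101 + 1/14) + 36297)*(-40041 - 24607) = ((-101 + 1/14) + 36297)*(-64648) = (-1413/14 + 36297)*(-64648) = (506745/14)*(-64648) = -16380025380/7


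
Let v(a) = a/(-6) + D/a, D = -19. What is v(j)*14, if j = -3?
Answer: 287/3 ≈ 95.667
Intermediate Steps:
v(a) = -19/a - a/6 (v(a) = a/(-6) - 19/a = a*(-⅙) - 19/a = -a/6 - 19/a = -19/a - a/6)
v(j)*14 = (-19/(-3) - ⅙*(-3))*14 = (-19*(-⅓) + ½)*14 = (19/3 + ½)*14 = (41/6)*14 = 287/3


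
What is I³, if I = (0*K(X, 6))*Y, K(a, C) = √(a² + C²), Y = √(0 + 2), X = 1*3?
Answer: 0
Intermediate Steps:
X = 3
Y = √2 ≈ 1.4142
K(a, C) = √(C² + a²)
I = 0 (I = (0*√(6² + 3²))*√2 = (0*√(36 + 9))*√2 = (0*√45)*√2 = (0*(3*√5))*√2 = 0*√2 = 0)
I³ = 0³ = 0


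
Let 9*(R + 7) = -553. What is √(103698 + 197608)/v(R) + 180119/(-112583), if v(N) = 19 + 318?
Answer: -180119/112583 + √301306/337 ≈ 0.028946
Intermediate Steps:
R = -616/9 (R = -7 + (⅑)*(-553) = -7 - 553/9 = -616/9 ≈ -68.444)
v(N) = 337
√(103698 + 197608)/v(R) + 180119/(-112583) = √(103698 + 197608)/337 + 180119/(-112583) = √301306*(1/337) + 180119*(-1/112583) = √301306/337 - 180119/112583 = -180119/112583 + √301306/337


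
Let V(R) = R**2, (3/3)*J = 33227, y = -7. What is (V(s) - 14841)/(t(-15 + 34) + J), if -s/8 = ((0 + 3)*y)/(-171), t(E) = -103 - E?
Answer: -48215273/107558145 ≈ -0.44827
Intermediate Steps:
J = 33227
s = -56/57 (s = -8*(0 + 3)*(-7)/(-171) = -8*3*(-7)*(-1)/171 = -(-168)*(-1)/171 = -8*7/57 = -56/57 ≈ -0.98246)
(V(s) - 14841)/(t(-15 + 34) + J) = ((-56/57)**2 - 14841)/((-103 - (-15 + 34)) + 33227) = (3136/3249 - 14841)/((-103 - 1*19) + 33227) = -48215273/(3249*((-103 - 19) + 33227)) = -48215273/(3249*(-122 + 33227)) = -48215273/3249/33105 = -48215273/3249*1/33105 = -48215273/107558145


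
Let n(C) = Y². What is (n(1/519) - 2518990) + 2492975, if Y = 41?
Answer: -24334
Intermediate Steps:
n(C) = 1681 (n(C) = 41² = 1681)
(n(1/519) - 2518990) + 2492975 = (1681 - 2518990) + 2492975 = -2517309 + 2492975 = -24334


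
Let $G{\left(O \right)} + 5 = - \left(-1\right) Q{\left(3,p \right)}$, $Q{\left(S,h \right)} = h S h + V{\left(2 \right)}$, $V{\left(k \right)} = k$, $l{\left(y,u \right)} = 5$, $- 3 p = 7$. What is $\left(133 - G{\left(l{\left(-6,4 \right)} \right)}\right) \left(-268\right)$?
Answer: $- \frac{96212}{3} \approx -32071.0$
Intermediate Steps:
$p = - \frac{7}{3}$ ($p = \left(- \frac{1}{3}\right) 7 = - \frac{7}{3} \approx -2.3333$)
$Q{\left(S,h \right)} = 2 + S h^{2}$ ($Q{\left(S,h \right)} = h S h + 2 = S h h + 2 = S h^{2} + 2 = 2 + S h^{2}$)
$G{\left(O \right)} = \frac{40}{3}$ ($G{\left(O \right)} = -5 - - (2 + 3 \left(- \frac{7}{3}\right)^{2}) = -5 - - (2 + 3 \cdot \frac{49}{9}) = -5 - - (2 + \frac{49}{3}) = -5 - \left(-1\right) \frac{55}{3} = -5 - - \frac{55}{3} = -5 + \frac{55}{3} = \frac{40}{3}$)
$\left(133 - G{\left(l{\left(-6,4 \right)} \right)}\right) \left(-268\right) = \left(133 - \frac{40}{3}\right) \left(-268\right) = \frac{359}{3} \left(-268\right) = - \frac{96212}{3}$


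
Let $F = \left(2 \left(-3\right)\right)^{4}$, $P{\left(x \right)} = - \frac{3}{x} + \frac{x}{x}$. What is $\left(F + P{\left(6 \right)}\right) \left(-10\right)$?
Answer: $-12965$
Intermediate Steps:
$P{\left(x \right)} = 1 - \frac{3}{x}$ ($P{\left(x \right)} = - \frac{3}{x} + 1 = 1 - \frac{3}{x}$)
$F = 1296$ ($F = \left(-6\right)^{4} = 1296$)
$\left(F + P{\left(6 \right)}\right) \left(-10\right) = \left(1296 + \frac{-3 + 6}{6}\right) \left(-10\right) = \left(1296 + \frac{1}{6} \cdot 3\right) \left(-10\right) = \left(1296 + \frac{1}{2}\right) \left(-10\right) = \frac{2593}{2} \left(-10\right) = -12965$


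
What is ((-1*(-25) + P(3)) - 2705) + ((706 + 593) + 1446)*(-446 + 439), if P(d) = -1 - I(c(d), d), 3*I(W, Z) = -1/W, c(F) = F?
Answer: -197063/9 ≈ -21896.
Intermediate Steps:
I(W, Z) = -1/(3*W) (I(W, Z) = (-1/W)/3 = -1/(3*W))
P(d) = -1 + 1/(3*d) (P(d) = -1 - (-1)/(3*d) = -1 + 1/(3*d))
((-1*(-25) + P(3)) - 2705) + ((706 + 593) + 1446)*(-446 + 439) = ((-1*(-25) + (⅓ - 1*3)/3) - 2705) + ((706 + 593) + 1446)*(-446 + 439) = ((25 + (⅓ - 3)/3) - 2705) + (1299 + 1446)*(-7) = ((25 + (⅓)*(-8/3)) - 2705) + 2745*(-7) = ((25 - 8/9) - 2705) - 19215 = (217/9 - 2705) - 19215 = -24128/9 - 19215 = -197063/9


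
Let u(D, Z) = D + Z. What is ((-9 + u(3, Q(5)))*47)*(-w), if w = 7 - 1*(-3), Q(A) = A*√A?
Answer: 2820 - 2350*√5 ≈ -2434.8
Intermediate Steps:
Q(A) = A^(3/2)
w = 10 (w = 7 + 3 = 10)
((-9 + u(3, Q(5)))*47)*(-w) = ((-9 + (3 + 5^(3/2)))*47)*(-1*10) = ((-9 + (3 + 5*√5))*47)*(-10) = ((-6 + 5*√5)*47)*(-10) = (-282 + 235*√5)*(-10) = 2820 - 2350*√5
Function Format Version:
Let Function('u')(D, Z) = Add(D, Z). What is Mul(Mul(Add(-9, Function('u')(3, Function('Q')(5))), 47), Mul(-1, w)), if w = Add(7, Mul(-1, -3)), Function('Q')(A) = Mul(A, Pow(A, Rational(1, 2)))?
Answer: Add(2820, Mul(-2350, Pow(5, Rational(1, 2)))) ≈ -2434.8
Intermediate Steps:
Function('Q')(A) = Pow(A, Rational(3, 2))
w = 10 (w = Add(7, 3) = 10)
Mul(Mul(Add(-9, Function('u')(3, Function('Q')(5))), 47), Mul(-1, w)) = Mul(Mul(Add(-9, Add(3, Pow(5, Rational(3, 2)))), 47), Mul(-1, 10)) = Mul(Mul(Add(-9, Add(3, Mul(5, Pow(5, Rational(1, 2))))), 47), -10) = Mul(Mul(Add(-6, Mul(5, Pow(5, Rational(1, 2)))), 47), -10) = Mul(Add(-282, Mul(235, Pow(5, Rational(1, 2)))), -10) = Add(2820, Mul(-2350, Pow(5, Rational(1, 2))))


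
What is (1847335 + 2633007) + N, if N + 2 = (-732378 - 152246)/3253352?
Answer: 1822015276882/406669 ≈ 4.4803e+6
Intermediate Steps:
N = -923916/406669 (N = -2 + (-732378 - 152246)/3253352 = -2 - 884624*1/3253352 = -2 - 110578/406669 = -923916/406669 ≈ -2.2719)
(1847335 + 2633007) + N = (1847335 + 2633007) - 923916/406669 = 4480342 - 923916/406669 = 1822015276882/406669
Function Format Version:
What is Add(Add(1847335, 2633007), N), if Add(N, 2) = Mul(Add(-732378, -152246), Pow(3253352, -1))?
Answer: Rational(1822015276882, 406669) ≈ 4.4803e+6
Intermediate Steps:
N = Rational(-923916, 406669) (N = Add(-2, Mul(Add(-732378, -152246), Pow(3253352, -1))) = Add(-2, Mul(-884624, Rational(1, 3253352))) = Add(-2, Rational(-110578, 406669)) = Rational(-923916, 406669) ≈ -2.2719)
Add(Add(1847335, 2633007), N) = Add(Add(1847335, 2633007), Rational(-923916, 406669)) = Add(4480342, Rational(-923916, 406669)) = Rational(1822015276882, 406669)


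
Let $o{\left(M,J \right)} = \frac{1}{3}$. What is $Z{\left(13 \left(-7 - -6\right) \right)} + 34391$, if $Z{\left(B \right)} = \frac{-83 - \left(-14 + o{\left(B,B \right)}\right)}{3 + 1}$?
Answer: $\frac{103121}{3} \approx 34374.0$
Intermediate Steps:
$o{\left(M,J \right)} = \frac{1}{3}$
$Z{\left(B \right)} = - \frac{52}{3}$ ($Z{\left(B \right)} = \frac{-83 - - \frac{41}{3}}{3 + 1} = \frac{-83 + \left(\left(-10 + 24\right) - \frac{1}{3}\right)}{4} = \left(-83 + \left(14 - \frac{1}{3}\right)\right) \frac{1}{4} = \left(-83 + \frac{41}{3}\right) \frac{1}{4} = \left(- \frac{208}{3}\right) \frac{1}{4} = - \frac{52}{3}$)
$Z{\left(13 \left(-7 - -6\right) \right)} + 34391 = - \frac{52}{3} + 34391 = \frac{103121}{3}$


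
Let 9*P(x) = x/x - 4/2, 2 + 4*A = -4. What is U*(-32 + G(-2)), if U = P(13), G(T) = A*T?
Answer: 29/9 ≈ 3.2222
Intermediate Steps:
A = -3/2 (A = -½ + (¼)*(-4) = -½ - 1 = -3/2 ≈ -1.5000)
G(T) = -3*T/2
P(x) = -⅑ (P(x) = (x/x - 4/2)/9 = (1 - 4*½)/9 = (1 - 2)/9 = (⅑)*(-1) = -⅑)
U = -⅑ ≈ -0.11111
U*(-32 + G(-2)) = -(-32 - 3/2*(-2))/9 = -(-32 + 3)/9 = -⅑*(-29) = 29/9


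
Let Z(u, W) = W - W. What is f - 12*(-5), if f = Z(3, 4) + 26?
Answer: 86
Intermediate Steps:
Z(u, W) = 0
f = 26 (f = 0 + 26 = 26)
f - 12*(-5) = 26 - 12*(-5) = 26 + 60 = 86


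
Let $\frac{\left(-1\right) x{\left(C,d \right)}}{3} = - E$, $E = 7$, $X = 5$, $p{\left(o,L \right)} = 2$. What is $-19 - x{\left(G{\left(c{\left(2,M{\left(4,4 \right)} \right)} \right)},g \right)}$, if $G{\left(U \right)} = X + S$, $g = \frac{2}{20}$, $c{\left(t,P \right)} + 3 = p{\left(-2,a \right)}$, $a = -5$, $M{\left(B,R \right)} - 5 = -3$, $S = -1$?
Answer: $-40$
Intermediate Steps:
$M{\left(B,R \right)} = 2$ ($M{\left(B,R \right)} = 5 - 3 = 2$)
$c{\left(t,P \right)} = -1$ ($c{\left(t,P \right)} = -3 + 2 = -1$)
$g = \frac{1}{10}$ ($g = 2 \cdot \frac{1}{20} = \frac{1}{10} \approx 0.1$)
$G{\left(U \right)} = 4$ ($G{\left(U \right)} = 5 - 1 = 4$)
$x{\left(C,d \right)} = 21$ ($x{\left(C,d \right)} = - 3 \left(\left(-1\right) 7\right) = \left(-3\right) \left(-7\right) = 21$)
$-19 - x{\left(G{\left(c{\left(2,M{\left(4,4 \right)} \right)} \right)},g \right)} = -19 - 21 = -40$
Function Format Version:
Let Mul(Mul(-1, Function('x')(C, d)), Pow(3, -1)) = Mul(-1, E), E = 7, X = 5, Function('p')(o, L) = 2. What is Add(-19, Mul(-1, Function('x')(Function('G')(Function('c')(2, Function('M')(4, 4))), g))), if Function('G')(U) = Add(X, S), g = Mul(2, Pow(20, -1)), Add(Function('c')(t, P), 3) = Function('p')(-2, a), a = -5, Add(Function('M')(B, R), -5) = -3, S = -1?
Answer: -40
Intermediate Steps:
Function('M')(B, R) = 2 (Function('M')(B, R) = Add(5, -3) = 2)
Function('c')(t, P) = -1 (Function('c')(t, P) = Add(-3, 2) = -1)
g = Rational(1, 10) (g = Mul(2, Rational(1, 20)) = Rational(1, 10) ≈ 0.10000)
Function('G')(U) = 4 (Function('G')(U) = Add(5, -1) = 4)
Function('x')(C, d) = 21 (Function('x')(C, d) = Mul(-3, Mul(-1, 7)) = Mul(-3, -7) = 21)
Add(-19, Mul(-1, Function('x')(Function('G')(Function('c')(2, Function('M')(4, 4))), g))) = Add(-19, Mul(-1, 21)) = Add(-19, -21) = -40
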